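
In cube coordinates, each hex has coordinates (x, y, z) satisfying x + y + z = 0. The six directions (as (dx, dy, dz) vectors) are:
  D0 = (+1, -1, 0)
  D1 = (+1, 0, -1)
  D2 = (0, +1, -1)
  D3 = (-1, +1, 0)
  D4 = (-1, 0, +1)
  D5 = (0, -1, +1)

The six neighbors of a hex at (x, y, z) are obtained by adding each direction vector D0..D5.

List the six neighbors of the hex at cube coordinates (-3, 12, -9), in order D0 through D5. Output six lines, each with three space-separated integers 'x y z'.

Answer: -2 11 -9
-2 12 -10
-3 13 -10
-4 13 -9
-4 12 -8
-3 11 -8

Derivation:
Center: (-3, 12, -9). Add each direction:
  D0: (-3, 12, -9) + (1, -1, 0) = (-2, 11, -9)
  D1: (-3, 12, -9) + (1, 0, -1) = (-2, 12, -10)
  D2: (-3, 12, -9) + (0, 1, -1) = (-3, 13, -10)
  D3: (-3, 12, -9) + (-1, 1, 0) = (-4, 13, -9)
  D4: (-3, 12, -9) + (-1, 0, 1) = (-4, 12, -8)
  D5: (-3, 12, -9) + (0, -1, 1) = (-3, 11, -8)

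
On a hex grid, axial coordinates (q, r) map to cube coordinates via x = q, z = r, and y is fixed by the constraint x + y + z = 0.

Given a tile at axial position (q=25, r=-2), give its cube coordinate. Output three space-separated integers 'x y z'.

x = q = 25
z = r = -2
y = -x - z = -(25) - (-2) = -23

Answer: 25 -23 -2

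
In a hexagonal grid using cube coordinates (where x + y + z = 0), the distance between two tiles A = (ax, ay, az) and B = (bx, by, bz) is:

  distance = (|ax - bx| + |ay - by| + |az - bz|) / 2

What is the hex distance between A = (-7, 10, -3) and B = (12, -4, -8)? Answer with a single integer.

Answer: 19

Derivation:
|ax - bx| = |-7 - 12| = 19
|ay - by| = |10 - (-4)| = 14
|az - bz| = |-3 - (-8)| = 5
distance = (19 + 14 + 5) / 2 = 38 / 2 = 19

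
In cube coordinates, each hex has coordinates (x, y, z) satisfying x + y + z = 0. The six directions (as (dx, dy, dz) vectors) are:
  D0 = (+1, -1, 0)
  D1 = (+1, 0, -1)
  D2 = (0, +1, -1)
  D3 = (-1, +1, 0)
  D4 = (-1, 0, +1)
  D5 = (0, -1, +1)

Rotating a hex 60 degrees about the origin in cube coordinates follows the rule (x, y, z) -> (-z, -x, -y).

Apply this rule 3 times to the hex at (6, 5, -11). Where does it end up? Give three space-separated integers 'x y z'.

Answer: -6 -5 11

Derivation:
Start: (6, 5, -11)
Step 1: (6, 5, -11) -> (-(-11), -(6), -(5)) = (11, -6, -5)
Step 2: (11, -6, -5) -> (-(-5), -(11), -(-6)) = (5, -11, 6)
Step 3: (5, -11, 6) -> (-(6), -(5), -(-11)) = (-6, -5, 11)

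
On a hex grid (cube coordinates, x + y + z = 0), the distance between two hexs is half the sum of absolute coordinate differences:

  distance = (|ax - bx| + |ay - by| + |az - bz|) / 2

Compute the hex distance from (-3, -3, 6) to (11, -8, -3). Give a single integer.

Answer: 14

Derivation:
|ax - bx| = |-3 - 11| = 14
|ay - by| = |-3 - (-8)| = 5
|az - bz| = |6 - (-3)| = 9
distance = (14 + 5 + 9) / 2 = 28 / 2 = 14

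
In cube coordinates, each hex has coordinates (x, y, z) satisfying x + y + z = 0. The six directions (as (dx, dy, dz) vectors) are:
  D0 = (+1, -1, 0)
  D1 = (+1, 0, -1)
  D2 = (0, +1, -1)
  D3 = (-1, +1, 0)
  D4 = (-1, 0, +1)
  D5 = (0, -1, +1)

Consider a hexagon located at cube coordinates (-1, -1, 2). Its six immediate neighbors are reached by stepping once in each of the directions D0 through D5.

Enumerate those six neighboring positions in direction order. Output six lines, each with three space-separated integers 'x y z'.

Answer: 0 -2 2
0 -1 1
-1 0 1
-2 0 2
-2 -1 3
-1 -2 3

Derivation:
Center: (-1, -1, 2). Add each direction:
  D0: (-1, -1, 2) + (1, -1, 0) = (0, -2, 2)
  D1: (-1, -1, 2) + (1, 0, -1) = (0, -1, 1)
  D2: (-1, -1, 2) + (0, 1, -1) = (-1, 0, 1)
  D3: (-1, -1, 2) + (-1, 1, 0) = (-2, 0, 2)
  D4: (-1, -1, 2) + (-1, 0, 1) = (-2, -1, 3)
  D5: (-1, -1, 2) + (0, -1, 1) = (-1, -2, 3)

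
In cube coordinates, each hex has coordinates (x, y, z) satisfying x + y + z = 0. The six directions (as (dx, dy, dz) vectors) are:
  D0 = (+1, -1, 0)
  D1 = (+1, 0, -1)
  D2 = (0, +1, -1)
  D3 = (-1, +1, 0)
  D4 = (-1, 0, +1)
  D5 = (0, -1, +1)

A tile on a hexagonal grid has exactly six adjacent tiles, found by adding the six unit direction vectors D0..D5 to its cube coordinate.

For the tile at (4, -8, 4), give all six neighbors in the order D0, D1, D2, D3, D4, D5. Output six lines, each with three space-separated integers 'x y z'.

Center: (4, -8, 4). Add each direction:
  D0: (4, -8, 4) + (1, -1, 0) = (5, -9, 4)
  D1: (4, -8, 4) + (1, 0, -1) = (5, -8, 3)
  D2: (4, -8, 4) + (0, 1, -1) = (4, -7, 3)
  D3: (4, -8, 4) + (-1, 1, 0) = (3, -7, 4)
  D4: (4, -8, 4) + (-1, 0, 1) = (3, -8, 5)
  D5: (4, -8, 4) + (0, -1, 1) = (4, -9, 5)

Answer: 5 -9 4
5 -8 3
4 -7 3
3 -7 4
3 -8 5
4 -9 5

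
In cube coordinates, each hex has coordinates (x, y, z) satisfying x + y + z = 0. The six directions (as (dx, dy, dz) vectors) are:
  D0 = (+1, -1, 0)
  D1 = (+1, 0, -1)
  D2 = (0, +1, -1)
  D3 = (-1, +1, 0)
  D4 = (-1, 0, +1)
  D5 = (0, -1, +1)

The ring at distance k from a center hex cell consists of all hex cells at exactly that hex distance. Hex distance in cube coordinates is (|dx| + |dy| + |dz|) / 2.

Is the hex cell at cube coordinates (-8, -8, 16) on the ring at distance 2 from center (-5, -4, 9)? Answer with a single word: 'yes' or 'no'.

|px - cx| = |-8 - (-5)| = 3
|py - cy| = |-8 - (-4)| = 4
|pz - cz| = |16 - 9| = 7
distance = (3+4+7)/2 = 14/2 = 7
radius = 2; distance != radius -> no

Answer: no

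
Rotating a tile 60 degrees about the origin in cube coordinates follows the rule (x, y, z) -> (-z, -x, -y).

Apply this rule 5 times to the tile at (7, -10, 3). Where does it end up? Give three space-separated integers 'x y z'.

Answer: 10 -3 -7

Derivation:
Start: (7, -10, 3)
Step 1: (7, -10, 3) -> (-(3), -(7), -(-10)) = (-3, -7, 10)
Step 2: (-3, -7, 10) -> (-(10), -(-3), -(-7)) = (-10, 3, 7)
Step 3: (-10, 3, 7) -> (-(7), -(-10), -(3)) = (-7, 10, -3)
Step 4: (-7, 10, -3) -> (-(-3), -(-7), -(10)) = (3, 7, -10)
Step 5: (3, 7, -10) -> (-(-10), -(3), -(7)) = (10, -3, -7)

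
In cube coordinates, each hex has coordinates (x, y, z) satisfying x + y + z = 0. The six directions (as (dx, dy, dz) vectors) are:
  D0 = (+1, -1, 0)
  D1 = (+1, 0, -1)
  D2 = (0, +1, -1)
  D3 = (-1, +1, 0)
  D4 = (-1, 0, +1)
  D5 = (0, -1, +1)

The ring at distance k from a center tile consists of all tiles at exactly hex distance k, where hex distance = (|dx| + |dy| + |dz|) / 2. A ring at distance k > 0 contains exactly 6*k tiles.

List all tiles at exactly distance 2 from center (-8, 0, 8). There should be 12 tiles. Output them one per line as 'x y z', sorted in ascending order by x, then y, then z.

Answer: -10 0 10
-10 1 9
-10 2 8
-9 -1 10
-9 2 7
-8 -2 10
-8 2 6
-7 -2 9
-7 1 6
-6 -2 8
-6 -1 7
-6 0 6

Derivation:
Walk ring at distance 2 from (-8, 0, 8):
Start at center + D4*2 = (-10, 0, 10)
  hex 0: (-10, 0, 10)
  hex 1: (-9, -1, 10)
  hex 2: (-8, -2, 10)
  hex 3: (-7, -2, 9)
  hex 4: (-6, -2, 8)
  hex 5: (-6, -1, 7)
  hex 6: (-6, 0, 6)
  hex 7: (-7, 1, 6)
  hex 8: (-8, 2, 6)
  hex 9: (-9, 2, 7)
  hex 10: (-10, 2, 8)
  hex 11: (-10, 1, 9)
Sorted: 12 hexes.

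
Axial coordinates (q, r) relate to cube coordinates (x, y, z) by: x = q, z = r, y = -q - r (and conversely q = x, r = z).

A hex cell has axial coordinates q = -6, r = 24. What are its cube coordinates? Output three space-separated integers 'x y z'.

Answer: -6 -18 24

Derivation:
x = q = -6
z = r = 24
y = -x - z = -(-6) - (24) = -18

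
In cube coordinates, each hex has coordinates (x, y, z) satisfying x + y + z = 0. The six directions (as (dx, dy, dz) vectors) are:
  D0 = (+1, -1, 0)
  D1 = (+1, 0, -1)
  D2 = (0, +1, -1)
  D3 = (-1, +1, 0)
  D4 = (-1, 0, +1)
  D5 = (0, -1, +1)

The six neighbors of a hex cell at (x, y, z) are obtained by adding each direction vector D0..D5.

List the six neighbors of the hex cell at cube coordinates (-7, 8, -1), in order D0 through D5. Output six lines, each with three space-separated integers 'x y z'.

Answer: -6 7 -1
-6 8 -2
-7 9 -2
-8 9 -1
-8 8 0
-7 7 0

Derivation:
Center: (-7, 8, -1). Add each direction:
  D0: (-7, 8, -1) + (1, -1, 0) = (-6, 7, -1)
  D1: (-7, 8, -1) + (1, 0, -1) = (-6, 8, -2)
  D2: (-7, 8, -1) + (0, 1, -1) = (-7, 9, -2)
  D3: (-7, 8, -1) + (-1, 1, 0) = (-8, 9, -1)
  D4: (-7, 8, -1) + (-1, 0, 1) = (-8, 8, 0)
  D5: (-7, 8, -1) + (0, -1, 1) = (-7, 7, 0)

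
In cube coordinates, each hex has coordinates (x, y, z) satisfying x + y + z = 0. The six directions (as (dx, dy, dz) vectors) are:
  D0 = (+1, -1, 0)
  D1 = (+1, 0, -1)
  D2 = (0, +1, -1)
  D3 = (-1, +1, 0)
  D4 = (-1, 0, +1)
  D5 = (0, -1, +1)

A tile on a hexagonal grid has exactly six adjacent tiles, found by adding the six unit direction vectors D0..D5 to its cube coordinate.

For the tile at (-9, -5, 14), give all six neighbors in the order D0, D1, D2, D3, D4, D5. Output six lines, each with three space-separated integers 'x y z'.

Answer: -8 -6 14
-8 -5 13
-9 -4 13
-10 -4 14
-10 -5 15
-9 -6 15

Derivation:
Center: (-9, -5, 14). Add each direction:
  D0: (-9, -5, 14) + (1, -1, 0) = (-8, -6, 14)
  D1: (-9, -5, 14) + (1, 0, -1) = (-8, -5, 13)
  D2: (-9, -5, 14) + (0, 1, -1) = (-9, -4, 13)
  D3: (-9, -5, 14) + (-1, 1, 0) = (-10, -4, 14)
  D4: (-9, -5, 14) + (-1, 0, 1) = (-10, -5, 15)
  D5: (-9, -5, 14) + (0, -1, 1) = (-9, -6, 15)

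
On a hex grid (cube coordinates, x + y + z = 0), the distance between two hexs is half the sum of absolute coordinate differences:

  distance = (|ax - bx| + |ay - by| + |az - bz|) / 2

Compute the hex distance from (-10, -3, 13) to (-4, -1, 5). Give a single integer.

|ax - bx| = |-10 - (-4)| = 6
|ay - by| = |-3 - (-1)| = 2
|az - bz| = |13 - 5| = 8
distance = (6 + 2 + 8) / 2 = 16 / 2 = 8

Answer: 8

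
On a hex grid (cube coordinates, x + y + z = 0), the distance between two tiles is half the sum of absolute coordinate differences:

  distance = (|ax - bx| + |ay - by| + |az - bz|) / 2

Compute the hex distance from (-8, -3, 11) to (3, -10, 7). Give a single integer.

|ax - bx| = |-8 - 3| = 11
|ay - by| = |-3 - (-10)| = 7
|az - bz| = |11 - 7| = 4
distance = (11 + 7 + 4) / 2 = 22 / 2 = 11

Answer: 11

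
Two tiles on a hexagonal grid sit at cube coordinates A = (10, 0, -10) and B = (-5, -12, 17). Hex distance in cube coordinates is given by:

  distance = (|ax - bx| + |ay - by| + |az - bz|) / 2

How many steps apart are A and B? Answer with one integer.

|ax - bx| = |10 - (-5)| = 15
|ay - by| = |0 - (-12)| = 12
|az - bz| = |-10 - 17| = 27
distance = (15 + 12 + 27) / 2 = 54 / 2 = 27

Answer: 27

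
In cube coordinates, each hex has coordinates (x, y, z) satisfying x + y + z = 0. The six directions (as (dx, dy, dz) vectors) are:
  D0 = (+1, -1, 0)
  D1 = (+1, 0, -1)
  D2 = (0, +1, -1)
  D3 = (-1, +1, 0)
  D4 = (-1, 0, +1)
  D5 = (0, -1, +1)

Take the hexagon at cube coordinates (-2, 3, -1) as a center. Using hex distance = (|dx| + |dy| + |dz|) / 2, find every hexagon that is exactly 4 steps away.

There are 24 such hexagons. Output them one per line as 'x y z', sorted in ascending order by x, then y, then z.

Walk ring at distance 4 from (-2, 3, -1):
Start at center + D4*4 = (-6, 3, 3)
  hex 0: (-6, 3, 3)
  hex 1: (-5, 2, 3)
  hex 2: (-4, 1, 3)
  hex 3: (-3, 0, 3)
  hex 4: (-2, -1, 3)
  hex 5: (-1, -1, 2)
  hex 6: (0, -1, 1)
  hex 7: (1, -1, 0)
  hex 8: (2, -1, -1)
  hex 9: (2, 0, -2)
  hex 10: (2, 1, -3)
  hex 11: (2, 2, -4)
  hex 12: (2, 3, -5)
  hex 13: (1, 4, -5)
  hex 14: (0, 5, -5)
  hex 15: (-1, 6, -5)
  hex 16: (-2, 7, -5)
  hex 17: (-3, 7, -4)
  hex 18: (-4, 7, -3)
  hex 19: (-5, 7, -2)
  hex 20: (-6, 7, -1)
  hex 21: (-6, 6, 0)
  hex 22: (-6, 5, 1)
  hex 23: (-6, 4, 2)
Sorted: 24 hexes.

Answer: -6 3 3
-6 4 2
-6 5 1
-6 6 0
-6 7 -1
-5 2 3
-5 7 -2
-4 1 3
-4 7 -3
-3 0 3
-3 7 -4
-2 -1 3
-2 7 -5
-1 -1 2
-1 6 -5
0 -1 1
0 5 -5
1 -1 0
1 4 -5
2 -1 -1
2 0 -2
2 1 -3
2 2 -4
2 3 -5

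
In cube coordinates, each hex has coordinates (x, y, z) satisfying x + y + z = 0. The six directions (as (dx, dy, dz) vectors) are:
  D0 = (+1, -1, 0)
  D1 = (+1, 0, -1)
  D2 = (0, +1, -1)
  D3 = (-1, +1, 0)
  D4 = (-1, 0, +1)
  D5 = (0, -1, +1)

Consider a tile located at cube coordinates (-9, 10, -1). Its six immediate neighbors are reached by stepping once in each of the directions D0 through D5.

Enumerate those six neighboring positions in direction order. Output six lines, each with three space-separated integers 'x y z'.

Answer: -8 9 -1
-8 10 -2
-9 11 -2
-10 11 -1
-10 10 0
-9 9 0

Derivation:
Center: (-9, 10, -1). Add each direction:
  D0: (-9, 10, -1) + (1, -1, 0) = (-8, 9, -1)
  D1: (-9, 10, -1) + (1, 0, -1) = (-8, 10, -2)
  D2: (-9, 10, -1) + (0, 1, -1) = (-9, 11, -2)
  D3: (-9, 10, -1) + (-1, 1, 0) = (-10, 11, -1)
  D4: (-9, 10, -1) + (-1, 0, 1) = (-10, 10, 0)
  D5: (-9, 10, -1) + (0, -1, 1) = (-9, 9, 0)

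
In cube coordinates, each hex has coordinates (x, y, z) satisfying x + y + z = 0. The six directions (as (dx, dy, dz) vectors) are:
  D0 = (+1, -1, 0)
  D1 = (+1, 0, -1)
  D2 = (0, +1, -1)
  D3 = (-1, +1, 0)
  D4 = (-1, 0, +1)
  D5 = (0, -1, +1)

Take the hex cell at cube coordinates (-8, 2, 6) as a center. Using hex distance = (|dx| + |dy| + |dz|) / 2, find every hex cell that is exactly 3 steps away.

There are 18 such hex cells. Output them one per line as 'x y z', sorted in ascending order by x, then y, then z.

Walk ring at distance 3 from (-8, 2, 6):
Start at center + D4*3 = (-11, 2, 9)
  hex 0: (-11, 2, 9)
  hex 1: (-10, 1, 9)
  hex 2: (-9, 0, 9)
  hex 3: (-8, -1, 9)
  hex 4: (-7, -1, 8)
  hex 5: (-6, -1, 7)
  hex 6: (-5, -1, 6)
  hex 7: (-5, 0, 5)
  hex 8: (-5, 1, 4)
  hex 9: (-5, 2, 3)
  hex 10: (-6, 3, 3)
  hex 11: (-7, 4, 3)
  hex 12: (-8, 5, 3)
  hex 13: (-9, 5, 4)
  hex 14: (-10, 5, 5)
  hex 15: (-11, 5, 6)
  hex 16: (-11, 4, 7)
  hex 17: (-11, 3, 8)
Sorted: 18 hexes.

Answer: -11 2 9
-11 3 8
-11 4 7
-11 5 6
-10 1 9
-10 5 5
-9 0 9
-9 5 4
-8 -1 9
-8 5 3
-7 -1 8
-7 4 3
-6 -1 7
-6 3 3
-5 -1 6
-5 0 5
-5 1 4
-5 2 3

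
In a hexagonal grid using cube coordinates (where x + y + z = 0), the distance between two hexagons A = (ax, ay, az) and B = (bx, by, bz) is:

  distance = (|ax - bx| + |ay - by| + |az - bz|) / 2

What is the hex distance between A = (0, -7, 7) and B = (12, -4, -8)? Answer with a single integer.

|ax - bx| = |0 - 12| = 12
|ay - by| = |-7 - (-4)| = 3
|az - bz| = |7 - (-8)| = 15
distance = (12 + 3 + 15) / 2 = 30 / 2 = 15

Answer: 15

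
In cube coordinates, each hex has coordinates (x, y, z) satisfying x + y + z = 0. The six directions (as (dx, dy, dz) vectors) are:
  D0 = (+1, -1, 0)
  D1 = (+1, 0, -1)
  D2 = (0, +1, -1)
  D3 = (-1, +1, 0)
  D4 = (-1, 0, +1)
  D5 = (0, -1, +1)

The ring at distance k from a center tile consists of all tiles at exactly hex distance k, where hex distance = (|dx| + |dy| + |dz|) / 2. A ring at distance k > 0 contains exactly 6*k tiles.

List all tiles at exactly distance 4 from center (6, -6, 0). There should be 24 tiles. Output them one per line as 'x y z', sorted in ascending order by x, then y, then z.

Walk ring at distance 4 from (6, -6, 0):
Start at center + D4*4 = (2, -6, 4)
  hex 0: (2, -6, 4)
  hex 1: (3, -7, 4)
  hex 2: (4, -8, 4)
  hex 3: (5, -9, 4)
  hex 4: (6, -10, 4)
  hex 5: (7, -10, 3)
  hex 6: (8, -10, 2)
  hex 7: (9, -10, 1)
  hex 8: (10, -10, 0)
  hex 9: (10, -9, -1)
  hex 10: (10, -8, -2)
  hex 11: (10, -7, -3)
  hex 12: (10, -6, -4)
  hex 13: (9, -5, -4)
  hex 14: (8, -4, -4)
  hex 15: (7, -3, -4)
  hex 16: (6, -2, -4)
  hex 17: (5, -2, -3)
  hex 18: (4, -2, -2)
  hex 19: (3, -2, -1)
  hex 20: (2, -2, 0)
  hex 21: (2, -3, 1)
  hex 22: (2, -4, 2)
  hex 23: (2, -5, 3)
Sorted: 24 hexes.

Answer: 2 -6 4
2 -5 3
2 -4 2
2 -3 1
2 -2 0
3 -7 4
3 -2 -1
4 -8 4
4 -2 -2
5 -9 4
5 -2 -3
6 -10 4
6 -2 -4
7 -10 3
7 -3 -4
8 -10 2
8 -4 -4
9 -10 1
9 -5 -4
10 -10 0
10 -9 -1
10 -8 -2
10 -7 -3
10 -6 -4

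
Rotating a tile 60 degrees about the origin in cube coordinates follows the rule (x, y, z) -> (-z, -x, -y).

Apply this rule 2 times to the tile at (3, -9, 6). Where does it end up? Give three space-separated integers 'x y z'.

Answer: -9 6 3

Derivation:
Start: (3, -9, 6)
Step 1: (3, -9, 6) -> (-(6), -(3), -(-9)) = (-6, -3, 9)
Step 2: (-6, -3, 9) -> (-(9), -(-6), -(-3)) = (-9, 6, 3)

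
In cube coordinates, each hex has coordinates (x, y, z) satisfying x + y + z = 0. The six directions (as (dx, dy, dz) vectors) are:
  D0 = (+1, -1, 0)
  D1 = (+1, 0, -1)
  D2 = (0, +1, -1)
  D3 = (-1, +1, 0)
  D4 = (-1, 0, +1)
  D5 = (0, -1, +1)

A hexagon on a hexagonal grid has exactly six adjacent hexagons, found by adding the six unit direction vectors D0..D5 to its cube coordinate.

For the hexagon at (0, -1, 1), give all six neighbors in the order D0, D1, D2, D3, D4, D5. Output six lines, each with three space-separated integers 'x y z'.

Answer: 1 -2 1
1 -1 0
0 0 0
-1 0 1
-1 -1 2
0 -2 2

Derivation:
Center: (0, -1, 1). Add each direction:
  D0: (0, -1, 1) + (1, -1, 0) = (1, -2, 1)
  D1: (0, -1, 1) + (1, 0, -1) = (1, -1, 0)
  D2: (0, -1, 1) + (0, 1, -1) = (0, 0, 0)
  D3: (0, -1, 1) + (-1, 1, 0) = (-1, 0, 1)
  D4: (0, -1, 1) + (-1, 0, 1) = (-1, -1, 2)
  D5: (0, -1, 1) + (0, -1, 1) = (0, -2, 2)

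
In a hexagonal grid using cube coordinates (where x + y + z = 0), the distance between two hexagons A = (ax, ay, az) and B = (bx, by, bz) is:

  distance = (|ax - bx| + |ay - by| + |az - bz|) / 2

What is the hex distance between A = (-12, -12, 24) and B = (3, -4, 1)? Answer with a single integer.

|ax - bx| = |-12 - 3| = 15
|ay - by| = |-12 - (-4)| = 8
|az - bz| = |24 - 1| = 23
distance = (15 + 8 + 23) / 2 = 46 / 2 = 23

Answer: 23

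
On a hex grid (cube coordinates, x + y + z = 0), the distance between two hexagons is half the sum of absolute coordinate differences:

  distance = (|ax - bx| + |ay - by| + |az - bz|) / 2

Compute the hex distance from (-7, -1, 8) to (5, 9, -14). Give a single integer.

|ax - bx| = |-7 - 5| = 12
|ay - by| = |-1 - 9| = 10
|az - bz| = |8 - (-14)| = 22
distance = (12 + 10 + 22) / 2 = 44 / 2 = 22

Answer: 22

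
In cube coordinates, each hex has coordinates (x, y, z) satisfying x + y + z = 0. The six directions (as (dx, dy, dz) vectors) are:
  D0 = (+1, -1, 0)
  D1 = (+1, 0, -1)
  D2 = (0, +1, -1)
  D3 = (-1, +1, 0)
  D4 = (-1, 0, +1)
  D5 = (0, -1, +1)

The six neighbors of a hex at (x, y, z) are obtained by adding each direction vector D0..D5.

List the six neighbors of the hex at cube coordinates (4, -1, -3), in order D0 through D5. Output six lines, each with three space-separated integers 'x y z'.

Answer: 5 -2 -3
5 -1 -4
4 0 -4
3 0 -3
3 -1 -2
4 -2 -2

Derivation:
Center: (4, -1, -3). Add each direction:
  D0: (4, -1, -3) + (1, -1, 0) = (5, -2, -3)
  D1: (4, -1, -3) + (1, 0, -1) = (5, -1, -4)
  D2: (4, -1, -3) + (0, 1, -1) = (4, 0, -4)
  D3: (4, -1, -3) + (-1, 1, 0) = (3, 0, -3)
  D4: (4, -1, -3) + (-1, 0, 1) = (3, -1, -2)
  D5: (4, -1, -3) + (0, -1, 1) = (4, -2, -2)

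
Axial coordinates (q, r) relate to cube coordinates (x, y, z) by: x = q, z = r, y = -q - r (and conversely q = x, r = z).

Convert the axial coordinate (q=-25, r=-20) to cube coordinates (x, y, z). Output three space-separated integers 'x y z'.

Answer: -25 45 -20

Derivation:
x = q = -25
z = r = -20
y = -x - z = -(-25) - (-20) = 45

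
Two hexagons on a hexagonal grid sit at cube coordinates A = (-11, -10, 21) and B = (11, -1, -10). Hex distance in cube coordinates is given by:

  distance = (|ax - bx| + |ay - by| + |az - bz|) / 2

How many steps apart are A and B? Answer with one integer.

Answer: 31

Derivation:
|ax - bx| = |-11 - 11| = 22
|ay - by| = |-10 - (-1)| = 9
|az - bz| = |21 - (-10)| = 31
distance = (22 + 9 + 31) / 2 = 62 / 2 = 31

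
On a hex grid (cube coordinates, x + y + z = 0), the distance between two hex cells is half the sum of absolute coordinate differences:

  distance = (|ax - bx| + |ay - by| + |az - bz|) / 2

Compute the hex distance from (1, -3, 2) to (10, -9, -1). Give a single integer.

|ax - bx| = |1 - 10| = 9
|ay - by| = |-3 - (-9)| = 6
|az - bz| = |2 - (-1)| = 3
distance = (9 + 6 + 3) / 2 = 18 / 2 = 9

Answer: 9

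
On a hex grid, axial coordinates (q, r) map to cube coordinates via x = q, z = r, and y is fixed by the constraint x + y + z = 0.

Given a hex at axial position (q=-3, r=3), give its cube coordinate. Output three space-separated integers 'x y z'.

Answer: -3 0 3

Derivation:
x = q = -3
z = r = 3
y = -x - z = -(-3) - (3) = 0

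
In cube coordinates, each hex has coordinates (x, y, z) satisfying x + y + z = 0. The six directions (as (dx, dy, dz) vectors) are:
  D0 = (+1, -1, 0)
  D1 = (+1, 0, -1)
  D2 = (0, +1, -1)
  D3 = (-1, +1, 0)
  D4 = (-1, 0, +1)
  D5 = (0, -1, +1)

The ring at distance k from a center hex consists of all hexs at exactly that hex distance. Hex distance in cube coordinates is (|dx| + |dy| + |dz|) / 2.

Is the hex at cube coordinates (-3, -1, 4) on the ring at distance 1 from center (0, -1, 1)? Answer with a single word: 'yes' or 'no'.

Answer: no

Derivation:
|px - cx| = |-3 - 0| = 3
|py - cy| = |-1 - (-1)| = 0
|pz - cz| = |4 - 1| = 3
distance = (3+0+3)/2 = 6/2 = 3
radius = 1; distance != radius -> no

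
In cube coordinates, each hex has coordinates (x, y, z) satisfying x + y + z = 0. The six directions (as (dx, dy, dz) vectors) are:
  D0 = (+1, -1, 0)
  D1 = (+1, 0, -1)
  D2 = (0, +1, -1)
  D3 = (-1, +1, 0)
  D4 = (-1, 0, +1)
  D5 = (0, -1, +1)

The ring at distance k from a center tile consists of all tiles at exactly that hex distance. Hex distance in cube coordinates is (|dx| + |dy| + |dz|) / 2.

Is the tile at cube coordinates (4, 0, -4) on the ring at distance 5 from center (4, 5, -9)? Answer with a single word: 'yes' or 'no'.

Answer: yes

Derivation:
|px - cx| = |4 - 4| = 0
|py - cy| = |0 - 5| = 5
|pz - cz| = |-4 - (-9)| = 5
distance = (0+5+5)/2 = 10/2 = 5
radius = 5; distance == radius -> yes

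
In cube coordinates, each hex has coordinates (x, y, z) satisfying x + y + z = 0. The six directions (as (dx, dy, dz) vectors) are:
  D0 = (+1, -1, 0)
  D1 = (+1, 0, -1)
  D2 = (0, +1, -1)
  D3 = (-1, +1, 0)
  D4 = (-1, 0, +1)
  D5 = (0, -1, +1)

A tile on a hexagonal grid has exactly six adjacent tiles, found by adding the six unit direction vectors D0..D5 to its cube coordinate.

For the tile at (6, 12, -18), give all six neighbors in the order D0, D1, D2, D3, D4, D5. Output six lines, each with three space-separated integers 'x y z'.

Answer: 7 11 -18
7 12 -19
6 13 -19
5 13 -18
5 12 -17
6 11 -17

Derivation:
Center: (6, 12, -18). Add each direction:
  D0: (6, 12, -18) + (1, -1, 0) = (7, 11, -18)
  D1: (6, 12, -18) + (1, 0, -1) = (7, 12, -19)
  D2: (6, 12, -18) + (0, 1, -1) = (6, 13, -19)
  D3: (6, 12, -18) + (-1, 1, 0) = (5, 13, -18)
  D4: (6, 12, -18) + (-1, 0, 1) = (5, 12, -17)
  D5: (6, 12, -18) + (0, -1, 1) = (6, 11, -17)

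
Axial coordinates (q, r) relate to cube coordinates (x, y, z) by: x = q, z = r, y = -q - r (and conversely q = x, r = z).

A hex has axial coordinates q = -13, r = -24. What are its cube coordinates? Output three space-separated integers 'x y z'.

x = q = -13
z = r = -24
y = -x - z = -(-13) - (-24) = 37

Answer: -13 37 -24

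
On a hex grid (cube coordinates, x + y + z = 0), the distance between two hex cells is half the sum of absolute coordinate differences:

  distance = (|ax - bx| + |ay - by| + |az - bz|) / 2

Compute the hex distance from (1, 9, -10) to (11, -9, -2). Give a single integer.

|ax - bx| = |1 - 11| = 10
|ay - by| = |9 - (-9)| = 18
|az - bz| = |-10 - (-2)| = 8
distance = (10 + 18 + 8) / 2 = 36 / 2 = 18

Answer: 18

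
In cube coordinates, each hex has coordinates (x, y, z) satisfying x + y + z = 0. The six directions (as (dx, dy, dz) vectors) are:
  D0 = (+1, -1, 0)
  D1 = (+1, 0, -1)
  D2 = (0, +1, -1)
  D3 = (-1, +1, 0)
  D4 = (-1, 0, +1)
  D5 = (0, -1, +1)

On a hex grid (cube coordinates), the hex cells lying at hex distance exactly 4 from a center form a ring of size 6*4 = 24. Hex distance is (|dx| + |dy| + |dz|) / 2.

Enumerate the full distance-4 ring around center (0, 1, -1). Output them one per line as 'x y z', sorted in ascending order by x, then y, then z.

Answer: -4 1 3
-4 2 2
-4 3 1
-4 4 0
-4 5 -1
-3 0 3
-3 5 -2
-2 -1 3
-2 5 -3
-1 -2 3
-1 5 -4
0 -3 3
0 5 -5
1 -3 2
1 4 -5
2 -3 1
2 3 -5
3 -3 0
3 2 -5
4 -3 -1
4 -2 -2
4 -1 -3
4 0 -4
4 1 -5

Derivation:
Walk ring at distance 4 from (0, 1, -1):
Start at center + D4*4 = (-4, 1, 3)
  hex 0: (-4, 1, 3)
  hex 1: (-3, 0, 3)
  hex 2: (-2, -1, 3)
  hex 3: (-1, -2, 3)
  hex 4: (0, -3, 3)
  hex 5: (1, -3, 2)
  hex 6: (2, -3, 1)
  hex 7: (3, -3, 0)
  hex 8: (4, -3, -1)
  hex 9: (4, -2, -2)
  hex 10: (4, -1, -3)
  hex 11: (4, 0, -4)
  hex 12: (4, 1, -5)
  hex 13: (3, 2, -5)
  hex 14: (2, 3, -5)
  hex 15: (1, 4, -5)
  hex 16: (0, 5, -5)
  hex 17: (-1, 5, -4)
  hex 18: (-2, 5, -3)
  hex 19: (-3, 5, -2)
  hex 20: (-4, 5, -1)
  hex 21: (-4, 4, 0)
  hex 22: (-4, 3, 1)
  hex 23: (-4, 2, 2)
Sorted: 24 hexes.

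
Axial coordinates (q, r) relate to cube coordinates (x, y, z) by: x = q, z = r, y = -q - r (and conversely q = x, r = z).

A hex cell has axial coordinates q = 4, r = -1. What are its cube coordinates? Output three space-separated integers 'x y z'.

x = q = 4
z = r = -1
y = -x - z = -(4) - (-1) = -3

Answer: 4 -3 -1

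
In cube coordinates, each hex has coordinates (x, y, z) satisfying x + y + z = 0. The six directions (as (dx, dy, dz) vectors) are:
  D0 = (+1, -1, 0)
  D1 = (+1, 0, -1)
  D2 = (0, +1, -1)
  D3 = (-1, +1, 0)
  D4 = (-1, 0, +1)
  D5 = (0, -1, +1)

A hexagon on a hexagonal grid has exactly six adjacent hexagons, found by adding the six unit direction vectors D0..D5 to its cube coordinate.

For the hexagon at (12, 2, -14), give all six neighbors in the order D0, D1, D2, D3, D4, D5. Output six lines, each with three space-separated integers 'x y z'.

Answer: 13 1 -14
13 2 -15
12 3 -15
11 3 -14
11 2 -13
12 1 -13

Derivation:
Center: (12, 2, -14). Add each direction:
  D0: (12, 2, -14) + (1, -1, 0) = (13, 1, -14)
  D1: (12, 2, -14) + (1, 0, -1) = (13, 2, -15)
  D2: (12, 2, -14) + (0, 1, -1) = (12, 3, -15)
  D3: (12, 2, -14) + (-1, 1, 0) = (11, 3, -14)
  D4: (12, 2, -14) + (-1, 0, 1) = (11, 2, -13)
  D5: (12, 2, -14) + (0, -1, 1) = (12, 1, -13)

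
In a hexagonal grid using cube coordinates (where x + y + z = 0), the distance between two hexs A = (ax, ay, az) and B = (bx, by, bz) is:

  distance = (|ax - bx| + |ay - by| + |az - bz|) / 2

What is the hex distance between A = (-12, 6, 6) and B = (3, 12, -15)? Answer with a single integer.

|ax - bx| = |-12 - 3| = 15
|ay - by| = |6 - 12| = 6
|az - bz| = |6 - (-15)| = 21
distance = (15 + 6 + 21) / 2 = 42 / 2 = 21

Answer: 21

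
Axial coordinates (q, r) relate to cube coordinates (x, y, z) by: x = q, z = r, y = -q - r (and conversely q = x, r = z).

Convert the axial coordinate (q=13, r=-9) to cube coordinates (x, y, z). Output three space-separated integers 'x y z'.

Answer: 13 -4 -9

Derivation:
x = q = 13
z = r = -9
y = -x - z = -(13) - (-9) = -4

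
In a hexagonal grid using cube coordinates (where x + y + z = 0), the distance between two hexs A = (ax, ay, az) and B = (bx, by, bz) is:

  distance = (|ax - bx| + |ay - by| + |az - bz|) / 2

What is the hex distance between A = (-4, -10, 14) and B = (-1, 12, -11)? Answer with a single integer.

|ax - bx| = |-4 - (-1)| = 3
|ay - by| = |-10 - 12| = 22
|az - bz| = |14 - (-11)| = 25
distance = (3 + 22 + 25) / 2 = 50 / 2 = 25

Answer: 25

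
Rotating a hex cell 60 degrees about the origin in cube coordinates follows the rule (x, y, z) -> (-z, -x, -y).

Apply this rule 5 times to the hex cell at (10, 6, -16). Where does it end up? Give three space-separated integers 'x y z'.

Answer: -6 16 -10

Derivation:
Start: (10, 6, -16)
Step 1: (10, 6, -16) -> (-(-16), -(10), -(6)) = (16, -10, -6)
Step 2: (16, -10, -6) -> (-(-6), -(16), -(-10)) = (6, -16, 10)
Step 3: (6, -16, 10) -> (-(10), -(6), -(-16)) = (-10, -6, 16)
Step 4: (-10, -6, 16) -> (-(16), -(-10), -(-6)) = (-16, 10, 6)
Step 5: (-16, 10, 6) -> (-(6), -(-16), -(10)) = (-6, 16, -10)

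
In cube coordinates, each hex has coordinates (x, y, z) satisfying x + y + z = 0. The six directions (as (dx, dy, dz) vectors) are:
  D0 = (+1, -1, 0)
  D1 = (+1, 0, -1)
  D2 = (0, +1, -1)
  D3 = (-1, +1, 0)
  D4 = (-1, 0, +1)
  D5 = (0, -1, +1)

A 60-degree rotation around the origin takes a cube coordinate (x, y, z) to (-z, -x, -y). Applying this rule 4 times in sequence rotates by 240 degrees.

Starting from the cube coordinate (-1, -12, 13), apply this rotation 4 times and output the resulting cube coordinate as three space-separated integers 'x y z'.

Start: (-1, -12, 13)
Step 1: (-1, -12, 13) -> (-(13), -(-1), -(-12)) = (-13, 1, 12)
Step 2: (-13, 1, 12) -> (-(12), -(-13), -(1)) = (-12, 13, -1)
Step 3: (-12, 13, -1) -> (-(-1), -(-12), -(13)) = (1, 12, -13)
Step 4: (1, 12, -13) -> (-(-13), -(1), -(12)) = (13, -1, -12)

Answer: 13 -1 -12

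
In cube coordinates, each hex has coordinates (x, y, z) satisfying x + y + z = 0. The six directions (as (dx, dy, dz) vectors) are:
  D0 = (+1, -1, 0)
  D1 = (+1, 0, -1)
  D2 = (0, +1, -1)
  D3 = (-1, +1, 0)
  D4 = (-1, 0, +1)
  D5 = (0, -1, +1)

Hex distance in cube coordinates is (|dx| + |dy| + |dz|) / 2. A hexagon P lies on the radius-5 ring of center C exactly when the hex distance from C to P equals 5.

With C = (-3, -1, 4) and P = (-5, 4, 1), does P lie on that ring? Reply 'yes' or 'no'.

|px - cx| = |-5 - (-3)| = 2
|py - cy| = |4 - (-1)| = 5
|pz - cz| = |1 - 4| = 3
distance = (2+5+3)/2 = 10/2 = 5
radius = 5; distance == radius -> yes

Answer: yes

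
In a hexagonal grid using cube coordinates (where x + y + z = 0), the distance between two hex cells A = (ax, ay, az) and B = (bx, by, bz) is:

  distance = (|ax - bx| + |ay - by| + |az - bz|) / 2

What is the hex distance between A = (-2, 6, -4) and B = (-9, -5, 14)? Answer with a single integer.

Answer: 18

Derivation:
|ax - bx| = |-2 - (-9)| = 7
|ay - by| = |6 - (-5)| = 11
|az - bz| = |-4 - 14| = 18
distance = (7 + 11 + 18) / 2 = 36 / 2 = 18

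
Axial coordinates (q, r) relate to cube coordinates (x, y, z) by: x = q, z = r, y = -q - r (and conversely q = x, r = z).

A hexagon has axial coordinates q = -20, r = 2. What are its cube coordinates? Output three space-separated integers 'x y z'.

x = q = -20
z = r = 2
y = -x - z = -(-20) - (2) = 18

Answer: -20 18 2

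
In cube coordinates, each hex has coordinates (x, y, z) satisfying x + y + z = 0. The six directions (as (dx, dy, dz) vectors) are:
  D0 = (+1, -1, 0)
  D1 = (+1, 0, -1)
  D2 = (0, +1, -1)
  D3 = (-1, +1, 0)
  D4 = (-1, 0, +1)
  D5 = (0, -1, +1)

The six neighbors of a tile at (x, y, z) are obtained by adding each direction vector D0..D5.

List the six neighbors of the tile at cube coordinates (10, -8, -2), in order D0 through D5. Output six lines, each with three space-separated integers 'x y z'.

Center: (10, -8, -2). Add each direction:
  D0: (10, -8, -2) + (1, -1, 0) = (11, -9, -2)
  D1: (10, -8, -2) + (1, 0, -1) = (11, -8, -3)
  D2: (10, -8, -2) + (0, 1, -1) = (10, -7, -3)
  D3: (10, -8, -2) + (-1, 1, 0) = (9, -7, -2)
  D4: (10, -8, -2) + (-1, 0, 1) = (9, -8, -1)
  D5: (10, -8, -2) + (0, -1, 1) = (10, -9, -1)

Answer: 11 -9 -2
11 -8 -3
10 -7 -3
9 -7 -2
9 -8 -1
10 -9 -1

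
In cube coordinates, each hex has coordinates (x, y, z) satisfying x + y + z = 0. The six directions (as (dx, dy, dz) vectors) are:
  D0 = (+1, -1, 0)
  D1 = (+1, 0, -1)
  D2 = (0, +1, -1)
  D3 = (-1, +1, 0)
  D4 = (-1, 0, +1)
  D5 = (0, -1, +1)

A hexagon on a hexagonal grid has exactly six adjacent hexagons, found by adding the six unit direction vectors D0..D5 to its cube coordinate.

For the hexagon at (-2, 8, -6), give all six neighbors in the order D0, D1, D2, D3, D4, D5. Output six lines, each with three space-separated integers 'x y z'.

Answer: -1 7 -6
-1 8 -7
-2 9 -7
-3 9 -6
-3 8 -5
-2 7 -5

Derivation:
Center: (-2, 8, -6). Add each direction:
  D0: (-2, 8, -6) + (1, -1, 0) = (-1, 7, -6)
  D1: (-2, 8, -6) + (1, 0, -1) = (-1, 8, -7)
  D2: (-2, 8, -6) + (0, 1, -1) = (-2, 9, -7)
  D3: (-2, 8, -6) + (-1, 1, 0) = (-3, 9, -6)
  D4: (-2, 8, -6) + (-1, 0, 1) = (-3, 8, -5)
  D5: (-2, 8, -6) + (0, -1, 1) = (-2, 7, -5)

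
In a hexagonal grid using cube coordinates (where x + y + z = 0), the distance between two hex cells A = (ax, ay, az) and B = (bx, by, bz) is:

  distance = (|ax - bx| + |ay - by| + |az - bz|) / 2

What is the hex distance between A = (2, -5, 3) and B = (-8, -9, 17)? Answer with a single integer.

Answer: 14

Derivation:
|ax - bx| = |2 - (-8)| = 10
|ay - by| = |-5 - (-9)| = 4
|az - bz| = |3 - 17| = 14
distance = (10 + 4 + 14) / 2 = 28 / 2 = 14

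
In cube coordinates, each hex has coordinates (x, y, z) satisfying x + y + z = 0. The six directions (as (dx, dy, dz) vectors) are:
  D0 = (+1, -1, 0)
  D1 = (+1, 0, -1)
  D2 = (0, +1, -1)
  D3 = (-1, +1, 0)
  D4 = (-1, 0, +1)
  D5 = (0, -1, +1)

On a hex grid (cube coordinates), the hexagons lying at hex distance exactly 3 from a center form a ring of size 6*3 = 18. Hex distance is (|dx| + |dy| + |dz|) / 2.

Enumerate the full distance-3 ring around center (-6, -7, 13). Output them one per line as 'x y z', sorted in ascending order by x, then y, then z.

Walk ring at distance 3 from (-6, -7, 13):
Start at center + D4*3 = (-9, -7, 16)
  hex 0: (-9, -7, 16)
  hex 1: (-8, -8, 16)
  hex 2: (-7, -9, 16)
  hex 3: (-6, -10, 16)
  hex 4: (-5, -10, 15)
  hex 5: (-4, -10, 14)
  hex 6: (-3, -10, 13)
  hex 7: (-3, -9, 12)
  hex 8: (-3, -8, 11)
  hex 9: (-3, -7, 10)
  hex 10: (-4, -6, 10)
  hex 11: (-5, -5, 10)
  hex 12: (-6, -4, 10)
  hex 13: (-7, -4, 11)
  hex 14: (-8, -4, 12)
  hex 15: (-9, -4, 13)
  hex 16: (-9, -5, 14)
  hex 17: (-9, -6, 15)
Sorted: 18 hexes.

Answer: -9 -7 16
-9 -6 15
-9 -5 14
-9 -4 13
-8 -8 16
-8 -4 12
-7 -9 16
-7 -4 11
-6 -10 16
-6 -4 10
-5 -10 15
-5 -5 10
-4 -10 14
-4 -6 10
-3 -10 13
-3 -9 12
-3 -8 11
-3 -7 10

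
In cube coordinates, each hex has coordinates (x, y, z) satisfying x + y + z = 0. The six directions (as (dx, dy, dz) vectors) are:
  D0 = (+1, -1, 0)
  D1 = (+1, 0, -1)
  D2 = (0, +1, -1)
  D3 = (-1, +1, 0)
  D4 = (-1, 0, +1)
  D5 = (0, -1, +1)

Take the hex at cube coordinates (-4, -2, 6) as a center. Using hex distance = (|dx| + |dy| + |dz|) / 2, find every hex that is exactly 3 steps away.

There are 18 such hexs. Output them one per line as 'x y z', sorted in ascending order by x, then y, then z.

Answer: -7 -2 9
-7 -1 8
-7 0 7
-7 1 6
-6 -3 9
-6 1 5
-5 -4 9
-5 1 4
-4 -5 9
-4 1 3
-3 -5 8
-3 0 3
-2 -5 7
-2 -1 3
-1 -5 6
-1 -4 5
-1 -3 4
-1 -2 3

Derivation:
Walk ring at distance 3 from (-4, -2, 6):
Start at center + D4*3 = (-7, -2, 9)
  hex 0: (-7, -2, 9)
  hex 1: (-6, -3, 9)
  hex 2: (-5, -4, 9)
  hex 3: (-4, -5, 9)
  hex 4: (-3, -5, 8)
  hex 5: (-2, -5, 7)
  hex 6: (-1, -5, 6)
  hex 7: (-1, -4, 5)
  hex 8: (-1, -3, 4)
  hex 9: (-1, -2, 3)
  hex 10: (-2, -1, 3)
  hex 11: (-3, 0, 3)
  hex 12: (-4, 1, 3)
  hex 13: (-5, 1, 4)
  hex 14: (-6, 1, 5)
  hex 15: (-7, 1, 6)
  hex 16: (-7, 0, 7)
  hex 17: (-7, -1, 8)
Sorted: 18 hexes.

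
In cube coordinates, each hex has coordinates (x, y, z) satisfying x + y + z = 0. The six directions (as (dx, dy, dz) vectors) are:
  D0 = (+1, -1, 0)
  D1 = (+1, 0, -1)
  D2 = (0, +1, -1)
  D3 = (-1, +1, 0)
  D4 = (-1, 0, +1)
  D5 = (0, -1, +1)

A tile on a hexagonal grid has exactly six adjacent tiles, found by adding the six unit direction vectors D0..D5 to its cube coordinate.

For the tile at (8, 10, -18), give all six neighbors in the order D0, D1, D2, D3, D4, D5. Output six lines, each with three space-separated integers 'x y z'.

Answer: 9 9 -18
9 10 -19
8 11 -19
7 11 -18
7 10 -17
8 9 -17

Derivation:
Center: (8, 10, -18). Add each direction:
  D0: (8, 10, -18) + (1, -1, 0) = (9, 9, -18)
  D1: (8, 10, -18) + (1, 0, -1) = (9, 10, -19)
  D2: (8, 10, -18) + (0, 1, -1) = (8, 11, -19)
  D3: (8, 10, -18) + (-1, 1, 0) = (7, 11, -18)
  D4: (8, 10, -18) + (-1, 0, 1) = (7, 10, -17)
  D5: (8, 10, -18) + (0, -1, 1) = (8, 9, -17)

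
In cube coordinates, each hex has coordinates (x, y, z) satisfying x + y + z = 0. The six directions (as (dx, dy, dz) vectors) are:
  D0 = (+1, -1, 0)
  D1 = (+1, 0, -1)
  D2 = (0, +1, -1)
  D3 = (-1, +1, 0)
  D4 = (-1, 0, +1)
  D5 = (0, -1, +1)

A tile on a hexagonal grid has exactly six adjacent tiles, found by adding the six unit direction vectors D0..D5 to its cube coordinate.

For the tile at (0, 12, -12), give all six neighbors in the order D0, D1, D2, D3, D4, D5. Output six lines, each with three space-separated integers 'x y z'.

Answer: 1 11 -12
1 12 -13
0 13 -13
-1 13 -12
-1 12 -11
0 11 -11

Derivation:
Center: (0, 12, -12). Add each direction:
  D0: (0, 12, -12) + (1, -1, 0) = (1, 11, -12)
  D1: (0, 12, -12) + (1, 0, -1) = (1, 12, -13)
  D2: (0, 12, -12) + (0, 1, -1) = (0, 13, -13)
  D3: (0, 12, -12) + (-1, 1, 0) = (-1, 13, -12)
  D4: (0, 12, -12) + (-1, 0, 1) = (-1, 12, -11)
  D5: (0, 12, -12) + (0, -1, 1) = (0, 11, -11)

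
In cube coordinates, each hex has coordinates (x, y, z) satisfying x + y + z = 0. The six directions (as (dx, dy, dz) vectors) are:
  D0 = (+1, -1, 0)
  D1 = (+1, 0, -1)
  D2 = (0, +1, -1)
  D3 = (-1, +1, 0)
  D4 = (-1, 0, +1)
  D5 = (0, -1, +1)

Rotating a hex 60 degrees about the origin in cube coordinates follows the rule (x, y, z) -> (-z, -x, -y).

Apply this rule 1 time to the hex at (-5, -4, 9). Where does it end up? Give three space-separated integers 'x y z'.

Start: (-5, -4, 9)
Step 1: (-5, -4, 9) -> (-(9), -(-5), -(-4)) = (-9, 5, 4)

Answer: -9 5 4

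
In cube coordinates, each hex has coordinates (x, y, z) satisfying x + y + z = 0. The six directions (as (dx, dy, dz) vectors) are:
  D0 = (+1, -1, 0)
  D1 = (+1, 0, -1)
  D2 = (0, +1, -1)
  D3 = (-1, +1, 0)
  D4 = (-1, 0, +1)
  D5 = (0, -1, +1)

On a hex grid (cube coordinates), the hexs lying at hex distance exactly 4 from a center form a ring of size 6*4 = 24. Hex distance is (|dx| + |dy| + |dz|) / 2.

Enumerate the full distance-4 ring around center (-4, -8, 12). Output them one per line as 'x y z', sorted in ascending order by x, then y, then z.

Answer: -8 -8 16
-8 -7 15
-8 -6 14
-8 -5 13
-8 -4 12
-7 -9 16
-7 -4 11
-6 -10 16
-6 -4 10
-5 -11 16
-5 -4 9
-4 -12 16
-4 -4 8
-3 -12 15
-3 -5 8
-2 -12 14
-2 -6 8
-1 -12 13
-1 -7 8
0 -12 12
0 -11 11
0 -10 10
0 -9 9
0 -8 8

Derivation:
Walk ring at distance 4 from (-4, -8, 12):
Start at center + D4*4 = (-8, -8, 16)
  hex 0: (-8, -8, 16)
  hex 1: (-7, -9, 16)
  hex 2: (-6, -10, 16)
  hex 3: (-5, -11, 16)
  hex 4: (-4, -12, 16)
  hex 5: (-3, -12, 15)
  hex 6: (-2, -12, 14)
  hex 7: (-1, -12, 13)
  hex 8: (0, -12, 12)
  hex 9: (0, -11, 11)
  hex 10: (0, -10, 10)
  hex 11: (0, -9, 9)
  hex 12: (0, -8, 8)
  hex 13: (-1, -7, 8)
  hex 14: (-2, -6, 8)
  hex 15: (-3, -5, 8)
  hex 16: (-4, -4, 8)
  hex 17: (-5, -4, 9)
  hex 18: (-6, -4, 10)
  hex 19: (-7, -4, 11)
  hex 20: (-8, -4, 12)
  hex 21: (-8, -5, 13)
  hex 22: (-8, -6, 14)
  hex 23: (-8, -7, 15)
Sorted: 24 hexes.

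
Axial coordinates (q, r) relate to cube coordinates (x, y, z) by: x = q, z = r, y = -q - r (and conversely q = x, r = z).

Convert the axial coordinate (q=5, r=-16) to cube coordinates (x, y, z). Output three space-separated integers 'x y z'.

x = q = 5
z = r = -16
y = -x - z = -(5) - (-16) = 11

Answer: 5 11 -16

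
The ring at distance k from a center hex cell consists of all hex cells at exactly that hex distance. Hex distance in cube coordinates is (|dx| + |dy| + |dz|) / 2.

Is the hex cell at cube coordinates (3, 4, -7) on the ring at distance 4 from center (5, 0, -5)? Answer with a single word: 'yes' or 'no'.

Answer: yes

Derivation:
|px - cx| = |3 - 5| = 2
|py - cy| = |4 - 0| = 4
|pz - cz| = |-7 - (-5)| = 2
distance = (2+4+2)/2 = 8/2 = 4
radius = 4; distance == radius -> yes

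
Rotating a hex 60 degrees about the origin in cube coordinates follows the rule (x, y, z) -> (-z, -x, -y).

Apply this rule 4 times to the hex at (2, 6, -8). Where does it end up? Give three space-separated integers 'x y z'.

Answer: -8 2 6

Derivation:
Start: (2, 6, -8)
Step 1: (2, 6, -8) -> (-(-8), -(2), -(6)) = (8, -2, -6)
Step 2: (8, -2, -6) -> (-(-6), -(8), -(-2)) = (6, -8, 2)
Step 3: (6, -8, 2) -> (-(2), -(6), -(-8)) = (-2, -6, 8)
Step 4: (-2, -6, 8) -> (-(8), -(-2), -(-6)) = (-8, 2, 6)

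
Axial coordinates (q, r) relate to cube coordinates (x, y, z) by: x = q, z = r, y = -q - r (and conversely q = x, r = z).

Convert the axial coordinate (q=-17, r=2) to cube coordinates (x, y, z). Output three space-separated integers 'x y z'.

Answer: -17 15 2

Derivation:
x = q = -17
z = r = 2
y = -x - z = -(-17) - (2) = 15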